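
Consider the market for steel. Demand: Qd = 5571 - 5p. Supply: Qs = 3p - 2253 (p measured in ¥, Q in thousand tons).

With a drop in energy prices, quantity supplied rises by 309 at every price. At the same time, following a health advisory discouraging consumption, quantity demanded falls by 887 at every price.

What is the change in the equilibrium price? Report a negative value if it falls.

Initially, 5571 - 5p = 3p - 2253, so 7824 = 8p and p = 978, Q = 681.
After the shift, demand is Qd = 4684 - 5p and supply is Qs = 3p - 1944.
Clearing the new market: 4684 - 5p = 3p - 1944, so p = 828.5 and Q = 541.5.
Δp = 828.5 − 978 = -149.5.

-149.5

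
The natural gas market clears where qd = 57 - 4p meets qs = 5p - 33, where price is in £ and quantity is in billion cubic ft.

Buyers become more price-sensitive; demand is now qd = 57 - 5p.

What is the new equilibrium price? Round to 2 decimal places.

Initially, 57 - 4p = 5p - 33, so 90 = 9p and p = 10, q = 17.
With the change applied: demand qd = 57 - 5p, supply qs = 5p - 33.
Clearing the new market: 57 - 5p = 5p - 33, so p = 9 and q = 12.

9.00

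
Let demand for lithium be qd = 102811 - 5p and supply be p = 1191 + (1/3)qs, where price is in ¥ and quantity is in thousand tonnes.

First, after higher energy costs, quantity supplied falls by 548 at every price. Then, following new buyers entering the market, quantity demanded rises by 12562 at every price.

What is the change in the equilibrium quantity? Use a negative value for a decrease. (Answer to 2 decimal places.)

Solve the original market: 102811 - 5p = 3p - 3573, hence p = 13298 and q = 36321.
The new curves are qd = 115373 - 5p (demand) and qs = 3p - 4121 (supply).
Setting them equal: 115373 - 5p = 3p - 4121 → 119494 = 8p, so p = 14936.75 and q = 40689.25.
Δq = 40689.25 − 36321 = +4368.25.

+4368.25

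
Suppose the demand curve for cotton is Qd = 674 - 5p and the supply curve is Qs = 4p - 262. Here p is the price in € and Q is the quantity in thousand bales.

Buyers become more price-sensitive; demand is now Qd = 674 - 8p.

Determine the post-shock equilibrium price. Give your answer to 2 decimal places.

Original equilibrium: 674 - 5p = 4p - 262 gives 936 = 9p, so p = 104 and Q = 154.
The new curves are Qd = 674 - 8p (demand) and Qs = 4p - 262 (supply).
New equilibrium: 674 - 8p = 4p - 262 ⇒ 936 = 12p ⇒ p = 78, Q = 50.

78.00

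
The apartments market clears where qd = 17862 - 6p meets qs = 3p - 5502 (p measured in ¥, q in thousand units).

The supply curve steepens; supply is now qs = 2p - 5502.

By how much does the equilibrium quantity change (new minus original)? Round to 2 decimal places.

Initially, 17862 - 6p = 3p - 5502, so 23364 = 9p and p = 2596, q = 2286.
The new curves are qd = 17862 - 6p (demand) and qs = 2p - 5502 (supply).
Setting them equal: 17862 - 6p = 2p - 5502 → 23364 = 8p, so p = 2920.5 and q = 339.
Δq = 339 − 2286 = -1947.00.

-1947.00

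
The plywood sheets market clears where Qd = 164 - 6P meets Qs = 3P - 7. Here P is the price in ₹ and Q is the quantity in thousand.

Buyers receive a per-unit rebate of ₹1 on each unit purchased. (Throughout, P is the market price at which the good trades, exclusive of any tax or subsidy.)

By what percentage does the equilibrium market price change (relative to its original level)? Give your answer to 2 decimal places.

+3.51

Initially, 164 - 6P = 3P - 7, so 171 = 9P and P = 19, Q = 50.
Since buyers' out-of-pocket price is the market price minus the rebate, the effective demand curve becomes Qd = 170 - 6P.
New equilibrium: 170 - 6P = 3P - 7 ⇒ 177 = 9P ⇒ P = 59/3 ≈ 19.6667, Q = 52.
%ΔP = (19.6667 − 19) / 19 × 100 = +3.51%.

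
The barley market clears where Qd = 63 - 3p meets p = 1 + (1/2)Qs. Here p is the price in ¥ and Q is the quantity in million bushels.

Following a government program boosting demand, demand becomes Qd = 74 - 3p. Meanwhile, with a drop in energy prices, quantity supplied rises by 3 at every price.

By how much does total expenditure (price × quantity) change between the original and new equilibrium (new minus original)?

Original equilibrium: 63 - 3p = 2p - 2 gives 65 = 5p, so p = 13 and Q = 24.
The shock moves the curves to Qd = 74 - 3p and Qs = 2p + 1.
Clearing the new market: 74 - 3p = 2p + 1, so p = 14.6 and Q = 30.2.
Expenditure moves from 13×24 = 312 to 14.6×30.2 = 440.92; change = +128.92.

+128.92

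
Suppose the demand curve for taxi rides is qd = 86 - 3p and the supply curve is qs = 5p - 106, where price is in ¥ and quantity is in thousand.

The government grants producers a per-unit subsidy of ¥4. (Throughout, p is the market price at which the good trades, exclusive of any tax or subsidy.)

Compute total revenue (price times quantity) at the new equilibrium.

Solve the original market: 86 - 3p = 5p - 106, hence p = 24 and q = 14.
Since sellers receive the price plus the subsidy, the effective supply curve becomes qs = 5p - 86.
New equilibrium: 86 - 3p = 5p - 86 ⇒ 172 = 8p ⇒ p = 21.5, q = 21.5.
New expenditure = 21.5 × 21.5 = 462.25.

462.25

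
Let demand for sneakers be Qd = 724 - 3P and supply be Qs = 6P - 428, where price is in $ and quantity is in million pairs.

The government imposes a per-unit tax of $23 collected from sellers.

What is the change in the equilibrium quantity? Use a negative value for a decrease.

Initially, 724 - 3P = 6P - 428, so 1152 = 9P and P = 128, Q = 340.
Since sellers keep the price net of the tax, the effective supply curve becomes Qs = 6P - 566.
New equilibrium: 724 - 3P = 6P - 566 ⇒ 1290 = 9P ⇒ P = 430/3 ≈ 143.3333, Q = 294.
ΔQ = 294 − 340 = -46.

-46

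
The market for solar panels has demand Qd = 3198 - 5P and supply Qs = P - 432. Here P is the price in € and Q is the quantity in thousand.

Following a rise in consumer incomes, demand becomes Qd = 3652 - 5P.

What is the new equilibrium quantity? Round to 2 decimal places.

248.67

Initially, 3198 - 5P = P - 432, so 3630 = 6P and P = 605, Q = 173.
With the change applied: demand Qd = 3652 - 5P, supply Qs = P - 432.
Setting them equal: 3652 - 5P = P - 432 → 4084 = 6P, so P = 2042/3 ≈ 680.6667 and Q = 746/3 ≈ 248.6667.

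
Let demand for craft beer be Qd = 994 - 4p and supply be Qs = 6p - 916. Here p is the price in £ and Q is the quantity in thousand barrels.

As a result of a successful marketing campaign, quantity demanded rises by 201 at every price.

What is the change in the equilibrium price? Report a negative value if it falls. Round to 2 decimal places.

Initially, 994 - 4p = 6p - 916, so 1910 = 10p and p = 191, Q = 230.
The shock moves the curves to Qd = 1195 - 4p and Qs = 6p - 916.
Setting them equal: 1195 - 4p = 6p - 916 → 2111 = 10p, so p = 211.1 and Q = 350.6.
Δp = 211.1 − 191 = +20.10.

+20.10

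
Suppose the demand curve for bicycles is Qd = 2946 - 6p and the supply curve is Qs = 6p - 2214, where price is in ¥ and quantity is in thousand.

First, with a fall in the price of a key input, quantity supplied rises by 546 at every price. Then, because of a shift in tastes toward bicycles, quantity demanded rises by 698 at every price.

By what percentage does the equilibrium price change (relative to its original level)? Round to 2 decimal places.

+2.95

Before the shock: 2946 - 6p = 6p - 2214 ⇒ 5160 = 12p ⇒ p = 430, Q = 366.
The shock moves the curves to Qd = 3644 - 6p and Qs = 6p - 1668.
New equilibrium: 3644 - 6p = 6p - 1668 ⇒ 5312 = 12p ⇒ p = 1328/3 ≈ 442.6667, Q = 988.
%Δp = (442.6667 − 430) / 430 × 100 = +2.95%.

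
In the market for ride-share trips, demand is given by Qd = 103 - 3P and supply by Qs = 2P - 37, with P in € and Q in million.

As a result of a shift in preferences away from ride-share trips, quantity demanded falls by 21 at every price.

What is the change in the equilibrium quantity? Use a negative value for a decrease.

Solve the original market: 103 - 3P = 2P - 37, hence P = 28 and Q = 19.
The shock moves the curves to Qd = 82 - 3P and Qs = 2P - 37.
New equilibrium: 82 - 3P = 2P - 37 ⇒ 119 = 5P ⇒ P = 23.8, Q = 10.6.
ΔQ = 10.6 − 19 = -8.4.

-8.4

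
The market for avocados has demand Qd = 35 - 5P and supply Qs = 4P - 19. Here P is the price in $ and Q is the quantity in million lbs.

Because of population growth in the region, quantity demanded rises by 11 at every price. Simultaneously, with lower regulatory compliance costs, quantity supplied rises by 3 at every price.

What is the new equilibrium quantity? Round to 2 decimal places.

Before the shock: 35 - 5P = 4P - 19 ⇒ 54 = 9P ⇒ P = 6, Q = 5.
The new curves are Qd = 46 - 5P (demand) and Qs = 4P - 16 (supply).
Equate the new curves: 46 - 5P = 4P - 16, giving 62 = 9P, P = 62/9 ≈ 6.8889, Q = 104/9 ≈ 11.5556.

11.56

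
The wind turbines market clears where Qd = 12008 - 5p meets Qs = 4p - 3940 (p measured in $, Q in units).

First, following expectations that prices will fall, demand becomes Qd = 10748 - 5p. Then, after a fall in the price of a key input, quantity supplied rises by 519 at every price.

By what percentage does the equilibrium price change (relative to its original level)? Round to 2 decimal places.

-11.16

Before the shock: 12008 - 5p = 4p - 3940 ⇒ 15948 = 9p ⇒ p = 1772, Q = 3148.
With the change applied: demand Qd = 10748 - 5p, supply Qs = 4p - 3421.
New equilibrium: 10748 - 5p = 4p - 3421 ⇒ 14169 = 9p ⇒ p = 4723/3 ≈ 1574.3333, Q = 8629/3 ≈ 2876.3333.
%Δp = (1574.3333 − 1772) / 1772 × 100 = -11.16%.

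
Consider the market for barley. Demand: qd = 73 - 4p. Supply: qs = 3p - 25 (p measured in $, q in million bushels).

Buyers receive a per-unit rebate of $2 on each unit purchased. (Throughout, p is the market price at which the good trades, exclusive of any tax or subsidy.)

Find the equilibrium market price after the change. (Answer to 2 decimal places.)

Initially, 73 - 4p = 3p - 25, so 98 = 7p and p = 14, q = 17.
Since buyers' out-of-pocket price is the market price minus the rebate, the effective demand curve becomes qd = 81 - 4p.
Setting them equal: 81 - 4p = 3p - 25 → 106 = 7p, so p = 106/7 ≈ 15.1429 and q = 143/7 ≈ 20.4286.

15.14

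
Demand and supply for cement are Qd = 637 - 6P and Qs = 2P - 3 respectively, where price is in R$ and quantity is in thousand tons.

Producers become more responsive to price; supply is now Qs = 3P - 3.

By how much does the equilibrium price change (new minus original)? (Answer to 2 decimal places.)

Original equilibrium: 637 - 6P = 2P - 3 gives 640 = 8P, so P = 80 and Q = 157.
After the shift, demand is Qd = 637 - 6P and supply is Qs = 3P - 3.
Setting them equal: 637 - 6P = 3P - 3 → 640 = 9P, so P = 640/9 ≈ 71.1111 and Q = 631/3 ≈ 210.3333.
ΔP = 71.1111 − 80 = -8.89.

-8.89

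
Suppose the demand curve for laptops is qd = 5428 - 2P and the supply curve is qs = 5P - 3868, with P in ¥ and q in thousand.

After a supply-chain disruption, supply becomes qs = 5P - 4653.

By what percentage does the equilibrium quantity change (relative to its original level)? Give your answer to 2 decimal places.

Initially, 5428 - 2P = 5P - 3868, so 9296 = 7P and P = 1328, q = 2772.
With the change applied: demand qd = 5428 - 2P, supply qs = 5P - 4653.
Equate the new curves: 5428 - 2P = 5P - 4653, giving 10081 = 7P, P = 10081/7 ≈ 1440.1429, q = 17834/7 ≈ 2547.7143.
%Δq = (2547.7143 − 2772) / 2772 × 100 = -8.09%.

-8.09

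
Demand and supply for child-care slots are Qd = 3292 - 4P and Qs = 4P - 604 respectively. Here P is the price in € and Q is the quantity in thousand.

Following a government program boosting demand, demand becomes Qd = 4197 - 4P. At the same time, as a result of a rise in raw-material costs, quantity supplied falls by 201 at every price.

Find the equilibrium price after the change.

625.25

Before the shock: 3292 - 4P = 4P - 604 ⇒ 3896 = 8P ⇒ P = 487, Q = 1344.
With the change applied: demand Qd = 4197 - 4P, supply Qs = 4P - 805.
Setting them equal: 4197 - 4P = 4P - 805 → 5002 = 8P, so P = 625.25 and Q = 1696.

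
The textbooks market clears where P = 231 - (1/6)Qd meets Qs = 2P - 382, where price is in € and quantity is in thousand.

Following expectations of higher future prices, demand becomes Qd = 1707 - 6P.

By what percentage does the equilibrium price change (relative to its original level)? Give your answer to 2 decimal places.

+18.16

Initially, 1386 - 6P = 2P - 382, so 1768 = 8P and P = 221, Q = 60.
With the change applied: demand Qd = 1707 - 6P, supply Qs = 2P - 382.
Equate the new curves: 1707 - 6P = 2P - 382, giving 2089 = 8P, P = 261.125, Q = 140.25.
%ΔP = (261.125 − 221) / 221 × 100 = +18.16%.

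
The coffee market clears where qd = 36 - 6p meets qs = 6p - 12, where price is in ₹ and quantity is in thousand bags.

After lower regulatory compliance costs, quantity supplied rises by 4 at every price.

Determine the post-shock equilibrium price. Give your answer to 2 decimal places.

Solve the original market: 36 - 6p = 6p - 12, hence p = 4 and q = 12.
The new curves are qd = 36 - 6p (demand) and qs = 6p - 8 (supply).
Setting them equal: 36 - 6p = 6p - 8 → 44 = 12p, so p = 11/3 ≈ 3.6667 and q = 14.

3.67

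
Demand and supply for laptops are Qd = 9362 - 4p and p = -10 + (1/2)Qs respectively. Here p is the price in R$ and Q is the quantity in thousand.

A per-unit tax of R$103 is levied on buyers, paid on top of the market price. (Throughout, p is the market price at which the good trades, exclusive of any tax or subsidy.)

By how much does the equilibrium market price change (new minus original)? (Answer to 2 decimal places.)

Solve the original market: 9362 - 4p = 2p + 20, hence p = 1557 and Q = 3134.
Since buyers pay the price plus the tax, the effective demand curve becomes Qd = 8950 - 4p.
New equilibrium: 8950 - 4p = 2p + 20 ⇒ 8930 = 6p ⇒ p = 4465/3 ≈ 1488.3333, Q = 8990/3 ≈ 2996.6667.
Δp = 1488.3333 − 1557 = -68.67.

-68.67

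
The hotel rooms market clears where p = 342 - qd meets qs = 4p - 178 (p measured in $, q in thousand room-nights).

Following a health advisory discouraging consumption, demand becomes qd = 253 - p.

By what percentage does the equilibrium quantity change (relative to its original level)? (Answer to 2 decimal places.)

Solve the original market: 342 - p = 4p - 178, hence p = 104 and q = 238.
The shock moves the curves to qd = 253 - p and qs = 4p - 178.
Setting them equal: 253 - p = 4p - 178 → 431 = 5p, so p = 86.2 and q = 166.8.
%Δq = (166.8 − 238) / 238 × 100 = -29.92%.

-29.92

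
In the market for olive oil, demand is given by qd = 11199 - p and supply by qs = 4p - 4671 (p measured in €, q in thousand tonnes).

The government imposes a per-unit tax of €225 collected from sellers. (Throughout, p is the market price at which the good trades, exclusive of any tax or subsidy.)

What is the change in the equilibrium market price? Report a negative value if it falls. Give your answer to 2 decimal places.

+180.00

Initially, 11199 - p = 4p - 4671, so 15870 = 5p and p = 3174, q = 8025.
Since sellers keep the price net of the tax, the effective supply curve becomes qs = 4p - 5571.
Setting them equal: 11199 - p = 4p - 5571 → 16770 = 5p, so p = 3354 and q = 7845.
Δp = 3354 − 3174 = +180.00.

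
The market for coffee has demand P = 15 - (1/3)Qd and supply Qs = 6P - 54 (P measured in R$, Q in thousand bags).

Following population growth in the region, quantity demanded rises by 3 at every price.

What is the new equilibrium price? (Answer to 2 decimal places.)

11.33

Initially, 45 - 3P = 6P - 54, so 99 = 9P and P = 11, Q = 12.
After the shift, demand is Qd = 48 - 3P and supply is Qs = 6P - 54.
New equilibrium: 48 - 3P = 6P - 54 ⇒ 102 = 9P ⇒ P = 34/3 ≈ 11.3333, Q = 14.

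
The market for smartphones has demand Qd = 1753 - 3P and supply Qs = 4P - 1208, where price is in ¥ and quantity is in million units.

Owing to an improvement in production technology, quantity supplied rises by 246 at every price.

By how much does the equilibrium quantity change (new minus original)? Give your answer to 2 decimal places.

Initially, 1753 - 3P = 4P - 1208, so 2961 = 7P and P = 423, Q = 484.
The new curves are Qd = 1753 - 3P (demand) and Qs = 4P - 962 (supply).
Setting them equal: 1753 - 3P = 4P - 962 → 2715 = 7P, so P = 2715/7 ≈ 387.8571 and Q = 4126/7 ≈ 589.4286.
ΔQ = 589.4286 − 484 = +105.43.

+105.43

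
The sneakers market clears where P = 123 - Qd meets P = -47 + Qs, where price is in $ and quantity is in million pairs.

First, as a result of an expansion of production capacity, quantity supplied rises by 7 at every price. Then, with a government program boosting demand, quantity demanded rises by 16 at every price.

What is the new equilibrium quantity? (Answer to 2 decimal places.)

Original equilibrium: 123 - P = P + 47 gives 76 = 2P, so P = 38 and Q = 85.
After the shift, demand is Qd = 139 - P and supply is Qs = P + 54.
Equate the new curves: 139 - P = P + 54, giving 85 = 2P, P = 42.5, Q = 96.5.

96.50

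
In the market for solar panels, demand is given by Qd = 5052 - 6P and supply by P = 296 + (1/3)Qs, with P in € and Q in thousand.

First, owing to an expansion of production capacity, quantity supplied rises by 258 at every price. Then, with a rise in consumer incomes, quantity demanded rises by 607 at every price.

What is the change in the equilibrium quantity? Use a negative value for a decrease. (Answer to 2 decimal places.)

Solve the original market: 5052 - 6P = 3P - 888, hence P = 660 and Q = 1092.
The shock moves the curves to Qd = 5659 - 6P and Qs = 3P - 630.
Equate the new curves: 5659 - 6P = 3P - 630, giving 6289 = 9P, P = 6289/9 ≈ 698.7778, Q = 4399/3 ≈ 1466.3333.
ΔQ = 1466.3333 − 1092 = +374.33.

+374.33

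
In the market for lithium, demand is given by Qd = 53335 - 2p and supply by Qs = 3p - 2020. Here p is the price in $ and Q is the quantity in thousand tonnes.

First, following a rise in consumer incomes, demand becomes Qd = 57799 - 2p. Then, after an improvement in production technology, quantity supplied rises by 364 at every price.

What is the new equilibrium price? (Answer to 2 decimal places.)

11891.00

Original equilibrium: 53335 - 2p = 3p - 2020 gives 55355 = 5p, so p = 11071 and Q = 31193.
The shock moves the curves to Qd = 57799 - 2p and Qs = 3p - 1656.
Setting them equal: 57799 - 2p = 3p - 1656 → 59455 = 5p, so p = 11891 and Q = 34017.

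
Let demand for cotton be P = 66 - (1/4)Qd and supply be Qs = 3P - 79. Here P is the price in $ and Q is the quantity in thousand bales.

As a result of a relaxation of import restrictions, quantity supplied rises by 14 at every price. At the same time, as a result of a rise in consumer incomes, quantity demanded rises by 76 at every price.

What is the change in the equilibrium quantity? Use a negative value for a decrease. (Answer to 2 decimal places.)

Solve the original market: 264 - 4P = 3P - 79, hence P = 49 and Q = 68.
With the change applied: demand Qd = 340 - 4P, supply Qs = 3P - 65.
Clearing the new market: 340 - 4P = 3P - 65, so P = 405/7 ≈ 57.8571 and Q = 760/7 ≈ 108.5714.
ΔQ = 108.5714 − 68 = +40.57.

+40.57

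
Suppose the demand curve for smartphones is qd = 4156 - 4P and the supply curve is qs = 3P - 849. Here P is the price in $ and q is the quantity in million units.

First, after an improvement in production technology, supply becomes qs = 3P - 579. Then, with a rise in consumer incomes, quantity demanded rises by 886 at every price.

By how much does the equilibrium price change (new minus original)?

+88

Solve the original market: 4156 - 4P = 3P - 849, hence P = 715 and q = 1296.
The shock moves the curves to qd = 5042 - 4P and qs = 3P - 579.
Clearing the new market: 5042 - 4P = 3P - 579, so P = 803 and q = 1830.
ΔP = 803 − 715 = +88.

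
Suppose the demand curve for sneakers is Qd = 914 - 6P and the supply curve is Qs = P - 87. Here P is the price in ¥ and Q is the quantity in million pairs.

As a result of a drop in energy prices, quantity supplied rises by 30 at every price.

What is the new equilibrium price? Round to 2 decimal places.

138.71

Original equilibrium: 914 - 6P = P - 87 gives 1001 = 7P, so P = 143 and Q = 56.
After the shift, demand is Qd = 914 - 6P and supply is Qs = P - 57.
Clearing the new market: 914 - 6P = P - 57, so P = 971/7 ≈ 138.7143 and Q = 572/7 ≈ 81.7143.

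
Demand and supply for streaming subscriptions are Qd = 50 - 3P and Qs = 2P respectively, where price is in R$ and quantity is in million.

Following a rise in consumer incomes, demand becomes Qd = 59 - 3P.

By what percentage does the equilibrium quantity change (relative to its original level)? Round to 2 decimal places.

Solve the original market: 50 - 3P = 2P, hence P = 10 and Q = 20.
After the shift, demand is Qd = 59 - 3P and supply is Qs = 2P.
New equilibrium: 59 - 3P = 2P ⇒ 59 = 5P ⇒ P = 11.8, Q = 23.6.
%ΔQ = (23.6 − 20) / 20 × 100 = +18.00%.

+18.00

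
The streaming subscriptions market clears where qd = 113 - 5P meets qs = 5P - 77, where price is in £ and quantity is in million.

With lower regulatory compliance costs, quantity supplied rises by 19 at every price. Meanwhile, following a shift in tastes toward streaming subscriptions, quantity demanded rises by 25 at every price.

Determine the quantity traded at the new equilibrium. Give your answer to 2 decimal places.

40.00

Original equilibrium: 113 - 5P = 5P - 77 gives 190 = 10P, so P = 19 and q = 18.
After the shift, demand is qd = 138 - 5P and supply is qs = 5P - 58.
New equilibrium: 138 - 5P = 5P - 58 ⇒ 196 = 10P ⇒ P = 19.6, q = 40.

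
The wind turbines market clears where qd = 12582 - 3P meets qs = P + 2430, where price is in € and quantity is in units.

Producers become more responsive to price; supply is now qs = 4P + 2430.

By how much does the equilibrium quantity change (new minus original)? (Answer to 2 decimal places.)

+3263.14

Before the shock: 12582 - 3P = P + 2430 ⇒ 10152 = 4P ⇒ P = 2538, q = 4968.
After the shift, demand is qd = 12582 - 3P and supply is qs = 4P + 2430.
New equilibrium: 12582 - 3P = 4P + 2430 ⇒ 10152 = 7P ⇒ P = 10152/7 ≈ 1450.2857, q = 57618/7 ≈ 8231.1429.
Δq = 8231.1429 − 4968 = +3263.14.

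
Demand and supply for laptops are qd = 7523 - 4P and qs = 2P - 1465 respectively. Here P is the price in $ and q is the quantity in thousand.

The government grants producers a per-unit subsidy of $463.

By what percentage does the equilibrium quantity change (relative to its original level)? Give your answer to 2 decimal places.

Before the shock: 7523 - 4P = 2P - 1465 ⇒ 8988 = 6P ⇒ P = 1498, q = 1531.
Since sellers receive the price plus the subsidy, the effective supply curve becomes qs = 2P - 539.
Clearing the new market: 7523 - 4P = 2P - 539, so P = 4031/3 ≈ 1343.6667 and q = 6445/3 ≈ 2148.3333.
%Δq = (2148.3333 − 1531) / 1531 × 100 = +40.32%.

+40.32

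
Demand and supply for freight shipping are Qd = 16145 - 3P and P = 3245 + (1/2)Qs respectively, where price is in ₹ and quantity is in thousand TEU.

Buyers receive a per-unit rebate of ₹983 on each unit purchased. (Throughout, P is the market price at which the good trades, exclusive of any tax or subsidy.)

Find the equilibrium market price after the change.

5116.8

Original equilibrium: 16145 - 3P = 2P - 6490 gives 22635 = 5P, so P = 4527 and Q = 2564.
Since buyers' out-of-pocket price is the market price minus the rebate, the effective demand curve becomes Qd = 19094 - 3P.
Setting them equal: 19094 - 3P = 2P - 6490 → 25584 = 5P, so P = 5116.8 and Q = 3743.6.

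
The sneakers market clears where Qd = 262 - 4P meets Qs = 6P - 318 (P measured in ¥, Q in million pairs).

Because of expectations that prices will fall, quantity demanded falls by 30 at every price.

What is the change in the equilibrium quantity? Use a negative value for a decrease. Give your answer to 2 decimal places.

Original equilibrium: 262 - 4P = 6P - 318 gives 580 = 10P, so P = 58 and Q = 30.
The new curves are Qd = 232 - 4P (demand) and Qs = 6P - 318 (supply).
New equilibrium: 232 - 4P = 6P - 318 ⇒ 550 = 10P ⇒ P = 55, Q = 12.
ΔQ = 12 − 30 = -18.00.

-18.00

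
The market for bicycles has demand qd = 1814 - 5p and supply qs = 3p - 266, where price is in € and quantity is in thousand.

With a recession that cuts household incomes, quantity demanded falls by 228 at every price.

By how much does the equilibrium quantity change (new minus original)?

-85.5

Initially, 1814 - 5p = 3p - 266, so 2080 = 8p and p = 260, q = 514.
The new curves are qd = 1586 - 5p (demand) and qs = 3p - 266 (supply).
Setting them equal: 1586 - 5p = 3p - 266 → 1852 = 8p, so p = 231.5 and q = 428.5.
Δq = 428.5 − 514 = -85.5.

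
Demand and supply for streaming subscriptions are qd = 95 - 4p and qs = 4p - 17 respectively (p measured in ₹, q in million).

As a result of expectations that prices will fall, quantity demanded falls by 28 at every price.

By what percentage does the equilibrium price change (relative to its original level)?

-25

Original equilibrium: 95 - 4p = 4p - 17 gives 112 = 8p, so p = 14 and q = 39.
With the change applied: demand qd = 67 - 4p, supply qs = 4p - 17.
Setting them equal: 67 - 4p = 4p - 17 → 84 = 8p, so p = 10.5 and q = 25.
%Δp = (10.5 − 14) / 14 × 100 = -25%.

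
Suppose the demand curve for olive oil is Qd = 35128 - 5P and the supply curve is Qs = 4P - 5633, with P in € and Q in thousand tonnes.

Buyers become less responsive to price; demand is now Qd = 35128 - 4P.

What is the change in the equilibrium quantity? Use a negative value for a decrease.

Initially, 35128 - 5P = 4P - 5633, so 40761 = 9P and P = 4529, Q = 12483.
With the change applied: demand Qd = 35128 - 4P, supply Qs = 4P - 5633.
Equate the new curves: 35128 - 4P = 4P - 5633, giving 40761 = 8P, P = 5095.125, Q = 14747.5.
ΔQ = 14747.5 − 12483 = +2264.5.

+2264.5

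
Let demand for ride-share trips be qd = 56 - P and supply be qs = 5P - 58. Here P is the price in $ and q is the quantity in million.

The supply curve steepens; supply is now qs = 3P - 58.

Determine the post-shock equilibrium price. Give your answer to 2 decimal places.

28.50

Original equilibrium: 56 - P = 5P - 58 gives 114 = 6P, so P = 19 and q = 37.
The new curves are qd = 56 - P (demand) and qs = 3P - 58 (supply).
New equilibrium: 56 - P = 3P - 58 ⇒ 114 = 4P ⇒ P = 28.5, q = 27.5.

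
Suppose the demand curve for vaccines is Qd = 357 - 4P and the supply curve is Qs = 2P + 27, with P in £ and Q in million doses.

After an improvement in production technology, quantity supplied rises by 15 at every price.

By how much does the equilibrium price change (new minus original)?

-2.5

Initially, 357 - 4P = 2P + 27, so 330 = 6P and P = 55, Q = 137.
The new curves are Qd = 357 - 4P (demand) and Qs = 2P + 42 (supply).
Clearing the new market: 357 - 4P = 2P + 42, so P = 52.5 and Q = 147.
ΔP = 52.5 − 55 = -2.5.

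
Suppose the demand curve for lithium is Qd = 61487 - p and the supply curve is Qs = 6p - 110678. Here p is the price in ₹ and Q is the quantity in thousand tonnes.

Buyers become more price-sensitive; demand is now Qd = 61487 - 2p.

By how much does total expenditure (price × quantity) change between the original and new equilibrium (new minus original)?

Before the shock: 61487 - p = 6p - 110678 ⇒ 172165 = 7p ⇒ p = 24595, Q = 36892.
The shock moves the curves to Qd = 61487 - 2p and Qs = 6p - 110678.
Setting them equal: 61487 - 2p = 6p - 110678 → 172165 = 8p, so p = 21520.625 and Q = 18445.75.
Expenditure moves from 24595×36892 = 907358740 to 21520.625×18445.75 = 396964068.59375; change = -510394671.40625.

-510394671.40625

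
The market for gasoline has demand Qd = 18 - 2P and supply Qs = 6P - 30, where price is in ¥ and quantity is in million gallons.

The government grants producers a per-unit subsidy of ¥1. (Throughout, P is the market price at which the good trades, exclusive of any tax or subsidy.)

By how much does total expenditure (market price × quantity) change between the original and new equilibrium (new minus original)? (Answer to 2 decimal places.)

Solve the original market: 18 - 2P = 6P - 30, hence P = 6 and Q = 6.
Since sellers receive the price plus the subsidy, the effective supply curve becomes Qs = 6P - 24.
Setting them equal: 18 - 2P = 6P - 24 → 42 = 8P, so P = 5.25 and Q = 7.5.
Expenditure moves from 6×6 = 36 to 5.25×7.5 = 39.375; change = +3.38.

+3.38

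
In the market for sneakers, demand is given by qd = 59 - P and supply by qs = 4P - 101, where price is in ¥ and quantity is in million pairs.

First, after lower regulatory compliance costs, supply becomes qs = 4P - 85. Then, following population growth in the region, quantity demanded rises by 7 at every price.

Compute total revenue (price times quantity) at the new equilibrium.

1081.16

Original equilibrium: 59 - P = 4P - 101 gives 160 = 5P, so P = 32 and q = 27.
The shock moves the curves to qd = 66 - P and qs = 4P - 85.
Equate the new curves: 66 - P = 4P - 85, giving 151 = 5P, P = 30.2, q = 35.8.
New expenditure = 30.2 × 35.8 = 1081.16.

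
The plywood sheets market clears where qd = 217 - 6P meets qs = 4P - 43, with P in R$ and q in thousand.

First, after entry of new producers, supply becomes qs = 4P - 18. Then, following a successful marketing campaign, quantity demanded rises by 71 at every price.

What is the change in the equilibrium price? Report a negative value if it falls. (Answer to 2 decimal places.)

Initially, 217 - 6P = 4P - 43, so 260 = 10P and P = 26, q = 61.
After the shift, demand is qd = 288 - 6P and supply is qs = 4P - 18.
Setting them equal: 288 - 6P = 4P - 18 → 306 = 10P, so P = 30.6 and q = 104.4.
ΔP = 30.6 − 26 = +4.60.

+4.60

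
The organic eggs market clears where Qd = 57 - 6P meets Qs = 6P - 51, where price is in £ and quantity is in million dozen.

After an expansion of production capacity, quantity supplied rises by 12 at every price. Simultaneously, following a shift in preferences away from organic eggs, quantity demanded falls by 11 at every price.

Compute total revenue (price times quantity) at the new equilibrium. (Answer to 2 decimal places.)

Initially, 57 - 6P = 6P - 51, so 108 = 12P and P = 9, Q = 3.
The new curves are Qd = 46 - 6P (demand) and Qs = 6P - 39 (supply).
Clearing the new market: 46 - 6P = 6P - 39, so P = 85/12 ≈ 7.0833 and Q = 3.5.
New expenditure = 7.0833 × 3.5 = 24.79.

24.79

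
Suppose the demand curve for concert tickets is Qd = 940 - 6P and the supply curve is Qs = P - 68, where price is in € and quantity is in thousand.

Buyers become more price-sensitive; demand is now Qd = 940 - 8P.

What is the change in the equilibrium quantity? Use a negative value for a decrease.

-32

Initially, 940 - 6P = P - 68, so 1008 = 7P and P = 144, Q = 76.
After the shift, demand is Qd = 940 - 8P and supply is Qs = P - 68.
Clearing the new market: 940 - 8P = P - 68, so P = 112 and Q = 44.
ΔQ = 44 − 76 = -32.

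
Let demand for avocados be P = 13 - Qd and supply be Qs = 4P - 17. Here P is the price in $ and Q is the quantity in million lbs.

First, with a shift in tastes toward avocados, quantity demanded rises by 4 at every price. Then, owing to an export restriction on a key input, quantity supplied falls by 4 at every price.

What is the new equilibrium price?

7.6

Before the shock: 13 - P = 4P - 17 ⇒ 30 = 5P ⇒ P = 6, Q = 7.
With the change applied: demand Qd = 17 - P, supply Qs = 4P - 21.
New equilibrium: 17 - P = 4P - 21 ⇒ 38 = 5P ⇒ P = 7.6, Q = 9.4.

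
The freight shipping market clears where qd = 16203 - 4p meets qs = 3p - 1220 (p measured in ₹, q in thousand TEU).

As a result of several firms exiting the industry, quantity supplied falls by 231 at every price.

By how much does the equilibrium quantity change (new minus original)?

-132

Original equilibrium: 16203 - 4p = 3p - 1220 gives 17423 = 7p, so p = 2489 and q = 6247.
With the change applied: demand qd = 16203 - 4p, supply qs = 3p - 1451.
Equate the new curves: 16203 - 4p = 3p - 1451, giving 17654 = 7p, p = 2522, q = 6115.
Δq = 6115 − 6247 = -132.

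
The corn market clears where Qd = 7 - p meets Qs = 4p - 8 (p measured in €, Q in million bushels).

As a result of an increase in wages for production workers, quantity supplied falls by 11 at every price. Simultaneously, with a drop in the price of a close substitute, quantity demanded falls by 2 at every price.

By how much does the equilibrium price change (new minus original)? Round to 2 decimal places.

Original equilibrium: 7 - p = 4p - 8 gives 15 = 5p, so p = 3 and Q = 4.
With the change applied: demand Qd = 5 - p, supply Qs = 4p - 19.
Clearing the new market: 5 - p = 4p - 19, so p = 4.8 and Q = 0.2.
Δp = 4.8 − 3 = +1.80.

+1.80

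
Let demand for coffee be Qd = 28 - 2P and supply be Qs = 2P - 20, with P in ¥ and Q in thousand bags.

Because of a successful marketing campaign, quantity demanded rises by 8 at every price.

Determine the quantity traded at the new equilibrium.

Initially, 28 - 2P = 2P - 20, so 48 = 4P and P = 12, Q = 4.
With the change applied: demand Qd = 36 - 2P, supply Qs = 2P - 20.
Clearing the new market: 36 - 2P = 2P - 20, so P = 14 and Q = 8.

8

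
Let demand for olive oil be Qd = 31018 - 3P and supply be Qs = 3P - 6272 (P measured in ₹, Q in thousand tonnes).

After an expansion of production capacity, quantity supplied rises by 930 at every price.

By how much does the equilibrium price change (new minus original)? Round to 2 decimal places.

Solve the original market: 31018 - 3P = 3P - 6272, hence P = 6215 and Q = 12373.
After the shift, demand is Qd = 31018 - 3P and supply is Qs = 3P - 5342.
Clearing the new market: 31018 - 3P = 3P - 5342, so P = 6060 and Q = 12838.
ΔP = 6060 − 6215 = -155.00.

-155.00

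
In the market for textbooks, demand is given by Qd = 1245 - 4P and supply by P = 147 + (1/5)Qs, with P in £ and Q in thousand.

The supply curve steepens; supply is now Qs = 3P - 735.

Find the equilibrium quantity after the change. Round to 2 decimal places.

Original equilibrium: 1245 - 4P = 5P - 735 gives 1980 = 9P, so P = 220 and Q = 365.
The new curves are Qd = 1245 - 4P (demand) and Qs = 3P - 735 (supply).
New equilibrium: 1245 - 4P = 3P - 735 ⇒ 1980 = 7P ⇒ P = 1980/7 ≈ 282.8571, Q = 795/7 ≈ 113.5714.

113.57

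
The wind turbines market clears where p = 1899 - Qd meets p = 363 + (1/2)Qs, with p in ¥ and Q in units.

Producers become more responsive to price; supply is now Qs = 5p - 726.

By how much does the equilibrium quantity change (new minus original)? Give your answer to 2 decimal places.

+437.50

Initially, 1899 - p = 2p - 726, so 2625 = 3p and p = 875, Q = 1024.
The shock moves the curves to Qd = 1899 - p and Qs = 5p - 726.
Equate the new curves: 1899 - p = 5p - 726, giving 2625 = 6p, p = 437.5, Q = 1461.5.
ΔQ = 1461.5 − 1024 = +437.50.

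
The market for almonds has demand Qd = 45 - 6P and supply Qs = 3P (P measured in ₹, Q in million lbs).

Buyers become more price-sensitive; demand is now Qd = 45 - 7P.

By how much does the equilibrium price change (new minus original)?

-0.5

Before the shock: 45 - 6P = 3P ⇒ 45 = 9P ⇒ P = 5, Q = 15.
After the shift, demand is Qd = 45 - 7P and supply is Qs = 3P.
Setting them equal: 45 - 7P = 3P → 45 = 10P, so P = 4.5 and Q = 13.5.
ΔP = 4.5 − 5 = -0.5.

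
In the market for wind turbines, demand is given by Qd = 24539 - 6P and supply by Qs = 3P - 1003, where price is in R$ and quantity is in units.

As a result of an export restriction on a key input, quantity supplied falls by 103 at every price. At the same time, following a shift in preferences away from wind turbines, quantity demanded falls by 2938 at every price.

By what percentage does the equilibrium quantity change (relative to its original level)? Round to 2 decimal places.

Solve the original market: 24539 - 6P = 3P - 1003, hence P = 2838 and Q = 7511.
After the shift, demand is Qd = 21601 - 6P and supply is Qs = 3P - 1106.
Setting them equal: 21601 - 6P = 3P - 1106 → 22707 = 9P, so P = 2523 and Q = 6463.
%ΔQ = (6463 − 7511) / 7511 × 100 = -13.95%.

-13.95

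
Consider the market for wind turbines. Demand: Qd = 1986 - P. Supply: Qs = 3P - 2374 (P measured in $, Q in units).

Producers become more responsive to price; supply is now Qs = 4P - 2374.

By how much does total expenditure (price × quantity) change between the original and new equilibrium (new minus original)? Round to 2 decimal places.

Before the shock: 1986 - P = 3P - 2374 ⇒ 4360 = 4P ⇒ P = 1090, Q = 896.
With the change applied: demand Qd = 1986 - P, supply Qs = 4P - 2374.
Equate the new curves: 1986 - P = 4P - 2374, giving 4360 = 5P, P = 872, Q = 1114.
Expenditure moves from 1090×896 = 976640 to 872×1114 = 971408; change = -5232.00.

-5232.00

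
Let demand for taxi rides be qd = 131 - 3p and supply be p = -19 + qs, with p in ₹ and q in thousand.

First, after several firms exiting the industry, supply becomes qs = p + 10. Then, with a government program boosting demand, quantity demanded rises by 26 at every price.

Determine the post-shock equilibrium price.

Initially, 131 - 3p = p + 19, so 112 = 4p and p = 28, q = 47.
With the change applied: demand qd = 157 - 3p, supply qs = p + 10.
Equate the new curves: 157 - 3p = p + 10, giving 147 = 4p, p = 36.75, q = 46.75.

36.75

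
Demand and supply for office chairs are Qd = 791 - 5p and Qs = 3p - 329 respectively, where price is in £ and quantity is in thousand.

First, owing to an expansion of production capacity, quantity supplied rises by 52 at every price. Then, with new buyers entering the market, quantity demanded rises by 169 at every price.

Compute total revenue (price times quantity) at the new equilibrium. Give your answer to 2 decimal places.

Initially, 791 - 5p = 3p - 329, so 1120 = 8p and p = 140, Q = 91.
After the shift, demand is Qd = 960 - 5p and supply is Qs = 3p - 277.
Equate the new curves: 960 - 5p = 3p - 277, giving 1237 = 8p, p = 154.625, Q = 186.875.
New expenditure = 154.625 × 186.875 = 28895.55.

28895.55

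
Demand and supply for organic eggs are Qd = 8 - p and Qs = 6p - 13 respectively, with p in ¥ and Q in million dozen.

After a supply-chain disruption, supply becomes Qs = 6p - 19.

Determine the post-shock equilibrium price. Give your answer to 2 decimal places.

3.86

Initially, 8 - p = 6p - 13, so 21 = 7p and p = 3, Q = 5.
With the change applied: demand Qd = 8 - p, supply Qs = 6p - 19.
Setting them equal: 8 - p = 6p - 19 → 27 = 7p, so p = 27/7 ≈ 3.8571 and Q = 29/7 ≈ 4.1429.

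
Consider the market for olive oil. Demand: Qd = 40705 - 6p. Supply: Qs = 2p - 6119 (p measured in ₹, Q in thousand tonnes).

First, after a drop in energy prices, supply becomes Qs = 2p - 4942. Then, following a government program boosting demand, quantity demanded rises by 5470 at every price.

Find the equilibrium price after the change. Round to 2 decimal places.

Solve the original market: 40705 - 6p = 2p - 6119, hence p = 5853 and Q = 5587.
With the change applied: demand Qd = 46175 - 6p, supply Qs = 2p - 4942.
Clearing the new market: 46175 - 6p = 2p - 4942, so p = 6389.625 and Q = 7837.25.

6389.63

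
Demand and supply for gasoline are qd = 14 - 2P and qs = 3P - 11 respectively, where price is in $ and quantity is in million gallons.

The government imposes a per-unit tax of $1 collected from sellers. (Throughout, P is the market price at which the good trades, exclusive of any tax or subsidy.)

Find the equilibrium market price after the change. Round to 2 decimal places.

Before the shock: 14 - 2P = 3P - 11 ⇒ 25 = 5P ⇒ P = 5, q = 4.
Since sellers keep the price net of the tax, the effective supply curve becomes qs = 3P - 14.
Setting them equal: 14 - 2P = 3P - 14 → 28 = 5P, so P = 5.6 and q = 2.8.

5.60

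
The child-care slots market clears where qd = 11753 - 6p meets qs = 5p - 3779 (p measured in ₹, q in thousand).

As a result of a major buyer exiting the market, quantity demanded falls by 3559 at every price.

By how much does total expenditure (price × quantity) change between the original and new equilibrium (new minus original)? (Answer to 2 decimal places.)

Before the shock: 11753 - 6p = 5p - 3779 ⇒ 15532 = 11p ⇒ p = 1412, q = 3281.
The shock moves the curves to qd = 8194 - 6p and qs = 5p - 3779.
Equate the new curves: 8194 - 6p = 5p - 3779, giving 11973 = 11p, p = 11973/11 ≈ 1088.4545, q = 18296/11 ≈ 1663.2727.
Expenditure moves from 1412×3281 = 4632772 to 1088.4545×1663.2727 = 1810396.7603; change = -2822375.24.

-2822375.24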